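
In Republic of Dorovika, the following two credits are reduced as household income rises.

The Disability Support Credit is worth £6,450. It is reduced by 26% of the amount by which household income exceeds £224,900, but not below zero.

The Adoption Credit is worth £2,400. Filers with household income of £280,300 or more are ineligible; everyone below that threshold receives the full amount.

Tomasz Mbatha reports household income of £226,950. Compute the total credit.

Disability Support Credit: 26% of the £2,050 excess over £224,900 is £533; credit = £6,450 − £533 = £5,917.
Adoption Credit: £226,950 is below the £280,300 cutoff, so the full £2,400 applies.
Total: £5,917 + £2,400 = £8,317.

£8,317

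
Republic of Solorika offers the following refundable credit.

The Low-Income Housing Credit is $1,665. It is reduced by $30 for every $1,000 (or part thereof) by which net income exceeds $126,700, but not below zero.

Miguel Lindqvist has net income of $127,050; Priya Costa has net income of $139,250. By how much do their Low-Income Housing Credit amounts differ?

$360

Miguel ($127,050): Low-Income Housing Credit: income exceeds $126,700 by $350, which is 1 full-or-partial $1,000 increment; reduction = 1 × $30 = $30, leaving $1,635.
Priya ($139,250): Low-Income Housing Credit: income exceeds $126,700 by $12,550, which is 13 full-or-partial $1,000 increments; reduction = 13 × $30 = $390, leaving $1,275.
Difference: |$1,635 − $1,275| = $360.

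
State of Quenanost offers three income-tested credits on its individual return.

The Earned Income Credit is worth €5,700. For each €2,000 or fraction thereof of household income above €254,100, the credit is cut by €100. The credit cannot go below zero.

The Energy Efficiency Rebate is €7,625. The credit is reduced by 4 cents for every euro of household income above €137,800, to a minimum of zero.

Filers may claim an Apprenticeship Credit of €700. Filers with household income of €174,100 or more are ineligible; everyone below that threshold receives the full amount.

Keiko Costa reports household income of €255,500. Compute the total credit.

Earned Income Credit: income exceeds €254,100 by €1,400, which is 1 full-or-partial €2,000 increment; reduction = 1 × €100 = €100, leaving €5,600.
Energy Efficiency Rebate: 4% of the €117,700 excess over €137,800 is €4,708; credit = €7,625 − €4,708 = €2,917.
Apprenticeship Credit: €255,500 meets or exceeds the €174,100 cutoff, so the credit is €0.
Total: €5,600 + €2,917 + €0 = €8,517.

€8,517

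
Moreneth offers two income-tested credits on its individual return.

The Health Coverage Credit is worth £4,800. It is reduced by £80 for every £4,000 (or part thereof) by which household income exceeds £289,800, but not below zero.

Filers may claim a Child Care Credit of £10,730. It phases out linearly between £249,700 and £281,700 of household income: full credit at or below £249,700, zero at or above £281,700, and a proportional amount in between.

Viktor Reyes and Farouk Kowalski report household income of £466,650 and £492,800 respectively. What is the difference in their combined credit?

Viktor (£466,650): Health Coverage Credit: income exceeds £289,800 by £176,850, which is 45 full-or-partial £4,000 increments; reduction = 45 × £80 = £3,600, leaving £1,200. Child Care Credit: £466,650 is at or above £281,700, so the credit is £0. total £1,200 + £0 = £1,200
Farouk (£492,800): Health Coverage Credit: income exceeds £289,800 by £203,000, which is 51 full-or-partial £4,000 increments; reduction = 51 × £80 = £4,080, leaving £720. Child Care Credit: £492,800 is at or above £281,700, so the credit is £0. total £720 + £0 = £720
Difference: |£1,200 − £720| = £480.

£480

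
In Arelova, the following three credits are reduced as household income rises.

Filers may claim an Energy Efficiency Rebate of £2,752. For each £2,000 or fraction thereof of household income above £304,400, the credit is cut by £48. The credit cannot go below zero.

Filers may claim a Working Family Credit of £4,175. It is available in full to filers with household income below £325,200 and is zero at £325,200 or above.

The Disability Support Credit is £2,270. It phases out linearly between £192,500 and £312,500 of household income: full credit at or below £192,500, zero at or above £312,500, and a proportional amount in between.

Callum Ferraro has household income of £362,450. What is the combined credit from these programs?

£1,312

Energy Efficiency Rebate: income exceeds £304,400 by £58,050, which is 30 full-or-partial £2,000 increments; reduction = 30 × £48 = £1,440, leaving £1,312.
Working Family Credit: £362,450 meets or exceeds the £325,200 cutoff, so the credit is £0.
Disability Support Credit: £362,450 is at or above £312,500, so the credit is £0.
Total: £1,312 + £0 + £0 = £1,312.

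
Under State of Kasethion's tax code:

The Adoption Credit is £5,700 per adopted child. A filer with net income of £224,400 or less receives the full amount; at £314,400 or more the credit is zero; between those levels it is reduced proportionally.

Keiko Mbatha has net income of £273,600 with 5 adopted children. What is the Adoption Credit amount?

£12,920

Adoption Credit: base = 5 × £5,700 = £28,500. £273,600 is £49,200 into a £90,000 phase-out range, leaving 40,800/90,000 of the credit: £28,500 × 40,800/90,000 = £12,920.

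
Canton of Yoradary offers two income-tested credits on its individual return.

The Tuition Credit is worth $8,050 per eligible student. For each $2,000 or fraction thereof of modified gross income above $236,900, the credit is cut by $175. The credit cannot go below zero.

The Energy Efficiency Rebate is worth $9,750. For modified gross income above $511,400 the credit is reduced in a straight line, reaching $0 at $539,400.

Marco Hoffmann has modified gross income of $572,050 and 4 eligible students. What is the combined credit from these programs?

Tuition Credit: base = 4 × $8,050 = $32,200. income exceeds $236,900 by $335,150, which is 168 full-or-partial $2,000 increments; reduction = 168 × $175 = $29,400, leaving $2,800.
Energy Efficiency Rebate: $572,050 is at or above $539,400, so the credit is $0.
Total: $2,800 + $0 = $2,800.

$2,800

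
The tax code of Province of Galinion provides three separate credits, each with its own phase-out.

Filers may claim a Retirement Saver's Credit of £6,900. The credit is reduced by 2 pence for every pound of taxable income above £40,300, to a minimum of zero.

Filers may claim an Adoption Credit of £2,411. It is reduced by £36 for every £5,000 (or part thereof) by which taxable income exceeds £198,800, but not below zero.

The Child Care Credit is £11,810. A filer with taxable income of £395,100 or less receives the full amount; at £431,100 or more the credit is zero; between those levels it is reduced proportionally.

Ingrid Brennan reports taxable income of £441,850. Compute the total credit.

Retirement Saver's Credit: 2% of the £401,550 excess over £40,300 is £8,031 ≥ base, so the credit is £0.
Adoption Credit: income exceeds £198,800 by £243,050, which is 49 full-or-partial £5,000 increments; reduction = 49 × £36 = £1,764, leaving £647.
Child Care Credit: £441,850 is at or above £431,100, so the credit is £0.
Total: £0 + £647 + £0 = £647.

£647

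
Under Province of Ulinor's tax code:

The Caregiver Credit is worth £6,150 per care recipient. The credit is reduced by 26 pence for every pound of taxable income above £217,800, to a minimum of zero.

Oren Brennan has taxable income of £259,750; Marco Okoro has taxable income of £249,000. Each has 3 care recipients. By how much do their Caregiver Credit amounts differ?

Oren (£259,750): Caregiver Credit: base = 3 × £6,150 = £18,450. 26% of the £41,950 excess over £217,800 is £10,907; credit = £18,450 − £10,907 = £7,543.
Marco (£249,000): Caregiver Credit: base = 3 × £6,150 = £18,450. 26% of the £31,200 excess over £217,800 is £8,112; credit = £18,450 − £8,112 = £10,338.
Difference: |£7,543 − £10,338| = £2,795.

£2,795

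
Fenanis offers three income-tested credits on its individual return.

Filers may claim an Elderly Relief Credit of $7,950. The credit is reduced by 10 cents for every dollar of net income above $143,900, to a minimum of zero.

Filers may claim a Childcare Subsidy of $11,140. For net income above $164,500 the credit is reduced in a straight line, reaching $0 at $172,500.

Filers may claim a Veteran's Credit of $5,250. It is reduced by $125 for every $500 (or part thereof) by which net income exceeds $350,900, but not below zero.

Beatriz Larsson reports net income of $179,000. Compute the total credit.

Elderly Relief Credit: 10% of the $35,100 excess over $143,900 is $3,510; credit = $7,950 − $3,510 = $4,440.
Childcare Subsidy: $179,000 is at or above $172,500, so the credit is $0.
Veteran's Credit: $179,000 is at or below the $350,900 threshold, so the full $5,250 applies.
Total: $4,440 + $0 + $5,250 = $9,690.

$9,690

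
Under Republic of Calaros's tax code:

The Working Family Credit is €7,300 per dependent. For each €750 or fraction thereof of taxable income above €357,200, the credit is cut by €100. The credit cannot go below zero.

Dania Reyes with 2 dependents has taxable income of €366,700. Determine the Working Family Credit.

Working Family Credit: base = 2 × €7,300 = €14,600. income exceeds €357,200 by €9,500, which is 13 full-or-partial €750 increments; reduction = 13 × €100 = €1,300, leaving €13,300.

€13,300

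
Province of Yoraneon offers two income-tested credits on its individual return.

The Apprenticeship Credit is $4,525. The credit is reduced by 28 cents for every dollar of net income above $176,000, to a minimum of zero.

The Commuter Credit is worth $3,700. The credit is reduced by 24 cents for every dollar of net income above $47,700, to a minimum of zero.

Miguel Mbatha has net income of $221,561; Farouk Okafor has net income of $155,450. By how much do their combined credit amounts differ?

$4,525

Miguel ($221,561): Apprenticeship Credit: 28% of the $45,561 excess over $176,000 is $12,757.08 ≥ base, so the credit is $0. Commuter Credit: 24% of the $173,861 excess over $47,700 is $41,726.64 ≥ base, so the credit is $0. total $0 + $0 = $0
Farouk ($155,450): Apprenticeship Credit: $155,450 is at or below the $176,000 threshold, so the full $4,525 applies. Commuter Credit: 24% of the $107,750 excess over $47,700 is $25,860 ≥ base, so the credit is $0. total $4,525 + $0 = $4,525
Difference: |$0 − $4,525| = $4,525.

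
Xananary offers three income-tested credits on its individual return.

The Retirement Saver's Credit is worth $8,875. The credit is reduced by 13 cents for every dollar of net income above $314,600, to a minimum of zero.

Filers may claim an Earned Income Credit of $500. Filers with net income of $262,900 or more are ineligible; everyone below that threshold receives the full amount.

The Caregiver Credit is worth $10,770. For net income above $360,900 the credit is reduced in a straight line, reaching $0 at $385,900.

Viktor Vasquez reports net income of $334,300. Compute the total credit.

Retirement Saver's Credit: 13% of the $19,700 excess over $314,600 is $2,561; credit = $8,875 − $2,561 = $6,314.
Earned Income Credit: $334,300 meets or exceeds the $262,900 cutoff, so the credit is $0.
Caregiver Credit: $334,300 is at or below the $360,900 threshold, so the full $10,770 applies.
Total: $6,314 + $0 + $10,770 = $17,084.

$17,084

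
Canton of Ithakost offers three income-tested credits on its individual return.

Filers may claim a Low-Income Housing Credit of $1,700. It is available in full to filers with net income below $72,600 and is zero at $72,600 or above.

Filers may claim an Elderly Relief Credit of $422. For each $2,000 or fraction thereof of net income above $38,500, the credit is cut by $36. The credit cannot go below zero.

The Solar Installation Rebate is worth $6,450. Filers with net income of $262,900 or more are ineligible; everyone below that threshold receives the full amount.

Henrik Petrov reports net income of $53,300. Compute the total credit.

$8,284

Low-Income Housing Credit: $53,300 is below the $72,600 cutoff, so the full $1,700 applies.
Elderly Relief Credit: income exceeds $38,500 by $14,800, which is 8 full-or-partial $2,000 increments; reduction = 8 × $36 = $288, leaving $134.
Solar Installation Rebate: $53,300 is below the $262,900 cutoff, so the full $6,450 applies.
Total: $1,700 + $134 + $6,450 = $8,284.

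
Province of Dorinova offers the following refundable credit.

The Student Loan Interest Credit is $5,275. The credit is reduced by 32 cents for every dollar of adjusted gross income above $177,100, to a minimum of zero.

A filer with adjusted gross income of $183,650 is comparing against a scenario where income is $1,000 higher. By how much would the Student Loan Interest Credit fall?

At $183,650 — 32% of the $6,550 excess over $177,100 is $2,096; credit = $5,275 − $2,096 = $3,179.
At $184,650 — 32% of the $7,550 excess over $177,100 is $2,416; credit = $5,275 − $2,416 = $2,859.
Lost: $3,179 − $2,859 = $320.

$320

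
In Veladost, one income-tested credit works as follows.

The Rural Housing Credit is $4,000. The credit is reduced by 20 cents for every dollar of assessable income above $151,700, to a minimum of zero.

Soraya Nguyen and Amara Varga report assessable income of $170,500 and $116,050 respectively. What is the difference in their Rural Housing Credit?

Soraya ($170,500): Rural Housing Credit: 20% of the $18,800 excess over $151,700 is $3,760; credit = $4,000 − $3,760 = $240.
Amara ($116,050): Rural Housing Credit: $116,050 is at or below the $151,700 threshold, so the full $4,000 applies.
Difference: |$240 − $4,000| = $3,760.

$3,760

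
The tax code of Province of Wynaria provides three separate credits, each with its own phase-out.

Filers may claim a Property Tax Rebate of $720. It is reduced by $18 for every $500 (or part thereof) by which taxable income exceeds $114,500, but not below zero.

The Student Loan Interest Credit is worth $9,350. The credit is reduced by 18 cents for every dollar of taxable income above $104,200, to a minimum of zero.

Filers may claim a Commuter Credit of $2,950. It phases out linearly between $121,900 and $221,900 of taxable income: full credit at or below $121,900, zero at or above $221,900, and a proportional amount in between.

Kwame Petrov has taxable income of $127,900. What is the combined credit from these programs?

Property Tax Rebate: income exceeds $114,500 by $13,400, which is 27 full-or-partial $500 increments; reduction = 27 × $18 = $486, leaving $234.
Student Loan Interest Credit: 18% of the $23,700 excess over $104,200 is $4,266; credit = $9,350 − $4,266 = $5,084.
Commuter Credit: $127,900 is $6,000 into a $100,000 phase-out range, leaving 94,000/100,000 of the credit: $2,950 × 94,000/100,000 = $2,773.
Total: $234 + $5,084 + $2,773 = $8,091.

$8,091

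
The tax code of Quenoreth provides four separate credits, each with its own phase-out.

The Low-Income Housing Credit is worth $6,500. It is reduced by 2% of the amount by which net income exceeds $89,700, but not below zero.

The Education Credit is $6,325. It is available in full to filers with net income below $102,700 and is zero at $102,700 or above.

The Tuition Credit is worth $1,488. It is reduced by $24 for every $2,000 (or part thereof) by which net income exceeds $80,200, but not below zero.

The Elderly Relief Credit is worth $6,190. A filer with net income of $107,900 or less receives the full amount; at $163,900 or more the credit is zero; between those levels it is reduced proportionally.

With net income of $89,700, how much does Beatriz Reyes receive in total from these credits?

$20,383

Low-Income Housing Credit: $89,700 is at or below the $89,700 threshold, so the full $6,500 applies.
Education Credit: $89,700 is below the $102,700 cutoff, so the full $6,325 applies.
Tuition Credit: income exceeds $80,200 by $9,500, which is 5 full-or-partial $2,000 increments; reduction = 5 × $24 = $120, leaving $1,368.
Elderly Relief Credit: $89,700 is at or below the $107,900 threshold, so the full $6,190 applies.
Total: $6,500 + $6,325 + $1,368 + $6,190 = $20,383.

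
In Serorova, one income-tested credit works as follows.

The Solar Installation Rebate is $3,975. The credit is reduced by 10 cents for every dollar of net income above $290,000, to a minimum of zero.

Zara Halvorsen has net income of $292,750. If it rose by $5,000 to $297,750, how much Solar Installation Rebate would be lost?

$500

At $292,750 — 10% of the $2,750 excess over $290,000 is $275; credit = $3,975 − $275 = $3,700.
At $297,750 — 10% of the $7,750 excess over $290,000 is $775; credit = $3,975 − $775 = $3,200.
Lost: $3,700 − $3,200 = $500.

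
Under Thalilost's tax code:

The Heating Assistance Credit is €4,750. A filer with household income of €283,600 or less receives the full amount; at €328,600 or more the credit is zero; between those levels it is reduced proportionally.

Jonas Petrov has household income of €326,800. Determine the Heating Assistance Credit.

Heating Assistance Credit: €326,800 is €43,200 into a €45,000 phase-out range, leaving 1,800/45,000 of the credit: €4,750 × 1,800/45,000 = €190.

€190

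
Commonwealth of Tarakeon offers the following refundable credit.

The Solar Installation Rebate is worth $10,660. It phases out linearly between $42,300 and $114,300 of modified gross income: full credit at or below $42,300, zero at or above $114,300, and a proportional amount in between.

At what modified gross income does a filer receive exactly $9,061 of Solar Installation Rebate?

$9,061 is 9,061/10,660 of the full $10,660, so 1,599/10,660 of the $72,000 range has been used: income = $42,300 + $72,000 × 1,599/10,660 = $53,100.

$53,100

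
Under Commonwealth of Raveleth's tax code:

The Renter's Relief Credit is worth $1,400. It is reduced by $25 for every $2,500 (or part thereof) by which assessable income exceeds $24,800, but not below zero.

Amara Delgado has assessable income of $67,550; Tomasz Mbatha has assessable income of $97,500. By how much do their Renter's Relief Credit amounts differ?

$300

Amara ($67,550): Renter's Relief Credit: income exceeds $24,800 by $42,750, which is 18 full-or-partial $2,500 increments; reduction = 18 × $25 = $450, leaving $950.
Tomasz ($97,500): Renter's Relief Credit: income exceeds $24,800 by $72,700, which is 30 full-or-partial $2,500 increments; reduction = 30 × $25 = $750, leaving $650.
Difference: |$950 − $650| = $300.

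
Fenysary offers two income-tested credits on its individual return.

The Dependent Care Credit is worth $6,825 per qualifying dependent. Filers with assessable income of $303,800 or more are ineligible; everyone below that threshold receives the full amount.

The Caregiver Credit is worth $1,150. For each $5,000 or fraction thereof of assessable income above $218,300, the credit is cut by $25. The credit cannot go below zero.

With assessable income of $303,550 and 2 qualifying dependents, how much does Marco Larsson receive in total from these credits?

Dependent Care Credit: base = 2 × $6,825 = $13,650. $303,550 is below the $303,800 cutoff, so the full $13,650 applies.
Caregiver Credit: income exceeds $218,300 by $85,250, which is 18 full-or-partial $5,000 increments; reduction = 18 × $25 = $450, leaving $700.
Total: $13,650 + $700 = $14,350.

$14,350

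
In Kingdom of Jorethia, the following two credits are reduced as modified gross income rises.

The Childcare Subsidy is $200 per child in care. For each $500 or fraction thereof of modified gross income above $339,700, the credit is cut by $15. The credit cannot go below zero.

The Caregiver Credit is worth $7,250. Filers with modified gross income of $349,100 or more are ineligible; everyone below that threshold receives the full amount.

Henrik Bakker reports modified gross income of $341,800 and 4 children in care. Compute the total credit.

Childcare Subsidy: base = 4 × $200 = $800. income exceeds $339,700 by $2,100, which is 5 full-or-partial $500 increments; reduction = 5 × $15 = $75, leaving $725.
Caregiver Credit: $341,800 is below the $349,100 cutoff, so the full $7,250 applies.
Total: $725 + $7,250 = $7,975.

$7,975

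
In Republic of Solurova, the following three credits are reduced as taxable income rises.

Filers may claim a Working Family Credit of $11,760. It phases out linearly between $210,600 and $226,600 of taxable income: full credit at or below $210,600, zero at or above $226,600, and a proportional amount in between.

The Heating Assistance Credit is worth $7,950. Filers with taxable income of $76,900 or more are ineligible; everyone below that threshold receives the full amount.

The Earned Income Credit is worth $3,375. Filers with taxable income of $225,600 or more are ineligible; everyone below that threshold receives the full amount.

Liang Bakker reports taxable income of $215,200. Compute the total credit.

$11,754

Working Family Credit: $215,200 is $4,600 into a $16,000 phase-out range, leaving 11,400/16,000 of the credit: $11,760 × 11,400/16,000 = $8,379.
Heating Assistance Credit: $215,200 meets or exceeds the $76,900 cutoff, so the credit is $0.
Earned Income Credit: $215,200 is below the $225,600 cutoff, so the full $3,375 applies.
Total: $8,379 + $0 + $3,375 = $11,754.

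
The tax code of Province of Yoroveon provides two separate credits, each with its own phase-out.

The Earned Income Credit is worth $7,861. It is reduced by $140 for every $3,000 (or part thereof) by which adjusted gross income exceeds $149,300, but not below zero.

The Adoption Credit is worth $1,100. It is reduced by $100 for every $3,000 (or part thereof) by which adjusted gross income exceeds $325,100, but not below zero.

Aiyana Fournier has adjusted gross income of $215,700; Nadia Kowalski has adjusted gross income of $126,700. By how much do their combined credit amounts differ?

$3,220

Aiyana ($215,700): Earned Income Credit: income exceeds $149,300 by $66,400, which is 23 full-or-partial $3,000 increments; reduction = 23 × $140 = $3,220, leaving $4,641. Adoption Credit: $215,700 is at or below the $325,100 threshold, so the full $1,100 applies. total $4,641 + $1,100 = $5,741
Nadia ($126,700): Earned Income Credit: $126,700 is at or below the $149,300 threshold, so the full $7,861 applies. Adoption Credit: $126,700 is at or below the $325,100 threshold, so the full $1,100 applies. total $7,861 + $1,100 = $8,961
Difference: |$5,741 − $8,961| = $3,220.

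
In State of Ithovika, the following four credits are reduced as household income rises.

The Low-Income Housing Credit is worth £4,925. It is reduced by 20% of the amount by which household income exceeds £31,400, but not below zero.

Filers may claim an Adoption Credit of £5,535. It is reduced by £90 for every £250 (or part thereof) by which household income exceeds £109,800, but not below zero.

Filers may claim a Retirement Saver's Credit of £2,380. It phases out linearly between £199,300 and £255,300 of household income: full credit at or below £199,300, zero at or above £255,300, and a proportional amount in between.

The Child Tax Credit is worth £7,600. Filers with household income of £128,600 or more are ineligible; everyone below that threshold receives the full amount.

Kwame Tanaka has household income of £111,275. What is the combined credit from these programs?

Low-Income Housing Credit: 20% of the £79,875 excess over £31,400 is £15,975 ≥ base, so the credit is £0.
Adoption Credit: income exceeds £109,800 by £1,475, which is 6 full-or-partial £250 increments; reduction = 6 × £90 = £540, leaving £4,995.
Retirement Saver's Credit: £111,275 is at or below the £199,300 threshold, so the full £2,380 applies.
Child Tax Credit: £111,275 is below the £128,600 cutoff, so the full £7,600 applies.
Total: £0 + £4,995 + £2,380 + £7,600 = £14,975.

£14,975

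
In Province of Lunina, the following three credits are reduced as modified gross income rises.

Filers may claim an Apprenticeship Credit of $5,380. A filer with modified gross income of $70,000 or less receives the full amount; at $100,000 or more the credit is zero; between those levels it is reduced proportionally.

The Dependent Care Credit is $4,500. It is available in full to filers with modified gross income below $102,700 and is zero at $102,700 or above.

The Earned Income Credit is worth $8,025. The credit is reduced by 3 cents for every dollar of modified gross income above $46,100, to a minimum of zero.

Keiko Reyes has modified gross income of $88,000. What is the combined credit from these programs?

$13,420

Apprenticeship Credit: $88,000 is $18,000 into a $30,000 phase-out range, leaving 12,000/30,000 of the credit: $5,380 × 12,000/30,000 = $2,152.
Dependent Care Credit: $88,000 is below the $102,700 cutoff, so the full $4,500 applies.
Earned Income Credit: 3% of the $41,900 excess over $46,100 is $1,257; credit = $8,025 − $1,257 = $6,768.
Total: $2,152 + $4,500 + $6,768 = $13,420.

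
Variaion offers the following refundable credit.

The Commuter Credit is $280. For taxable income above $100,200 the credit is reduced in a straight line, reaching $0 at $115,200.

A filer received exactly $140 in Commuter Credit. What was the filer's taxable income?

$107,700

$140 is 140/280 of the full $280, so 140/280 of the $15,000 range has been used: income = $100,200 + $15,000 × 140/280 = $107,700.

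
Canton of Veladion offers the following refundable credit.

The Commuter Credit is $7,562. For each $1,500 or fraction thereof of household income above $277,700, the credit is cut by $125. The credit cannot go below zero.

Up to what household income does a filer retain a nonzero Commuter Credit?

$367,700

After 60 increments the reduction is 60 × $125 = $7,500, leaving $62; one more increment wipes it out. Increment 60 ends at excess 60 × $1,500 = $90,000, so the highest qualifying income is $277,700 + $90,000 = $367,700.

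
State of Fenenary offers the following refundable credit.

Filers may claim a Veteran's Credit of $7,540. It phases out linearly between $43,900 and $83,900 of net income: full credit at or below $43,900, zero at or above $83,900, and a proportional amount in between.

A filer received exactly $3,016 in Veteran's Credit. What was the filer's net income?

$67,900

$3,016 is 3,016/7,540 of the full $7,540, so 4,524/7,540 of the $40,000 range has been used: income = $43,900 + $40,000 × 4,524/7,540 = $67,900.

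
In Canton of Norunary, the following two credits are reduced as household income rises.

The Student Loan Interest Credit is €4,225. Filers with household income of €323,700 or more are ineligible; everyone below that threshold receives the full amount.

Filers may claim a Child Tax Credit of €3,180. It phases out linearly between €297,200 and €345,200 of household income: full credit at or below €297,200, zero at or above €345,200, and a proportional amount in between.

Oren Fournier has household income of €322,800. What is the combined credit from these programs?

€5,709

Student Loan Interest Credit: €322,800 is below the €323,700 cutoff, so the full €4,225 applies.
Child Tax Credit: €322,800 is €25,600 into a €48,000 phase-out range, leaving 22,400/48,000 of the credit: €3,180 × 22,400/48,000 = €1,484.
Total: €4,225 + €1,484 = €5,709.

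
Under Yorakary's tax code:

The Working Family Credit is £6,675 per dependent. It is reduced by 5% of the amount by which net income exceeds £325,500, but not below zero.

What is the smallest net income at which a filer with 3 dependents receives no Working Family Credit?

Full credit = 3 × £6,675 = £20,025.
The credit falls by 5% of each pound above £325,500, so it reaches zero when the excess is £20,025 / 5% = £400,500: income = £325,500 + £400,500 = £726,000.

£726,000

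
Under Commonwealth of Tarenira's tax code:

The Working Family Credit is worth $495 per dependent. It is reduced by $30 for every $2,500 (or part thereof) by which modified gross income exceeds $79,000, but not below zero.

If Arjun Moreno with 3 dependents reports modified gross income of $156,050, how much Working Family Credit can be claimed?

Working Family Credit: base = 3 × $495 = $1,485. income exceeds $79,000 by $77,050, which is 31 full-or-partial $2,500 increments; reduction = 31 × $30 = $930, leaving $555.

$555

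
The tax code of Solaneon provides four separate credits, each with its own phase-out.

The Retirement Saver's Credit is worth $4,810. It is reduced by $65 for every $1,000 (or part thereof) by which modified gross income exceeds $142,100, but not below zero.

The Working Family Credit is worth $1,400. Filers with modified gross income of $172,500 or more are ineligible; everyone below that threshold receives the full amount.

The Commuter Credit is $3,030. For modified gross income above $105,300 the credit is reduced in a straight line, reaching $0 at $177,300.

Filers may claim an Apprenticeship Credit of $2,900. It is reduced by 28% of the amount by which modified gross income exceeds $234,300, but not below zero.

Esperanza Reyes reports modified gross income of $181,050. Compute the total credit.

Retirement Saver's Credit: income exceeds $142,100 by $38,950, which is 39 full-or-partial $1,000 increments; reduction = 39 × $65 = $2,535, leaving $2,275.
Working Family Credit: $181,050 meets or exceeds the $172,500 cutoff, so the credit is $0.
Commuter Credit: $181,050 is at or above $177,300, so the credit is $0.
Apprenticeship Credit: $181,050 is at or below the $234,300 threshold, so the full $2,900 applies.
Total: $2,275 + $0 + $0 + $2,900 = $5,175.

$5,175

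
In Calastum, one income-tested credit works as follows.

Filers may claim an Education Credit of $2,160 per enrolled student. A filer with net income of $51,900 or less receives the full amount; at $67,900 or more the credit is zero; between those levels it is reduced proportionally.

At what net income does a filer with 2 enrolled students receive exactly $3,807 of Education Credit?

$53,800

Full credit = 2 × $2,160 = $4,320.
$3,807 is 3,807/4,320 of the full $4,320, so 513/4,320 of the $16,000 range has been used: income = $51,900 + $16,000 × 513/4,320 = $53,800.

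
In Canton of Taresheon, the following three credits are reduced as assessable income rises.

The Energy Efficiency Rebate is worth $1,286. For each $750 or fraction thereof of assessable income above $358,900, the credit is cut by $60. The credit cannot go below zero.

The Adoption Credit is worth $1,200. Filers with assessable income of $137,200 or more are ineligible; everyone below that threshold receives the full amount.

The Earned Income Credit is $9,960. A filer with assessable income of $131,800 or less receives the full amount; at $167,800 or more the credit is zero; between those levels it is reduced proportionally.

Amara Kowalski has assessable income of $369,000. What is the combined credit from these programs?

Energy Efficiency Rebate: income exceeds $358,900 by $10,100, which is 14 full-or-partial $750 increments; reduction = 14 × $60 = $840, leaving $446.
Adoption Credit: $369,000 meets or exceeds the $137,200 cutoff, so the credit is $0.
Earned Income Credit: $369,000 is at or above $167,800, so the credit is $0.
Total: $446 + $0 + $0 = $446.

$446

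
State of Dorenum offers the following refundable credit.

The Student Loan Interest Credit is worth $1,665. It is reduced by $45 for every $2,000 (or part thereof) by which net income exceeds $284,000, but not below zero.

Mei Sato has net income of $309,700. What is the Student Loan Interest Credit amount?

$1,080

Student Loan Interest Credit: income exceeds $284,000 by $25,700, which is 13 full-or-partial $2,000 increments; reduction = 13 × $45 = $585, leaving $1,080.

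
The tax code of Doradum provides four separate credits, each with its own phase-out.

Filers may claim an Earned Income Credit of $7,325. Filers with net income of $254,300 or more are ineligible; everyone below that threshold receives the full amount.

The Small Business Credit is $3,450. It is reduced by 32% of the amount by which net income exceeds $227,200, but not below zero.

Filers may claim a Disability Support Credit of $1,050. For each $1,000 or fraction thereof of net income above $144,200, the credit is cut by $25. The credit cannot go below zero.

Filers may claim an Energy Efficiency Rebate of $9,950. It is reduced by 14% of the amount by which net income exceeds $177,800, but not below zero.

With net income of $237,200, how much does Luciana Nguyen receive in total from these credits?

$9,209

Earned Income Credit: $237,200 is below the $254,300 cutoff, so the full $7,325 applies.
Small Business Credit: 32% of the $10,000 excess over $227,200 is $3,200; credit = $3,450 − $3,200 = $250.
Disability Support Credit: income exceeds $144,200 by $93,000 → 93 increments × $25 = $2,325 ≥ base, so the credit is $0.
Energy Efficiency Rebate: 14% of the $59,400 excess over $177,800 is $8,316; credit = $9,950 − $8,316 = $1,634.
Total: $7,325 + $250 + $0 + $1,634 = $9,209.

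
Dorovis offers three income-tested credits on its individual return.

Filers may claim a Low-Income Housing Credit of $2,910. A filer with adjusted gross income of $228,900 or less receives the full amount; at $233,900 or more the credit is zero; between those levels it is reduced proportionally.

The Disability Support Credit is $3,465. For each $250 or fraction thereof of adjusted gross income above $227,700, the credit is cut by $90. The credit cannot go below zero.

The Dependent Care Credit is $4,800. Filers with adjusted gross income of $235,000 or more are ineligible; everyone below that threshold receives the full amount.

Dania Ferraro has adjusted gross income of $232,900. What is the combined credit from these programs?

$6,957

Low-Income Housing Credit: $232,900 is $4,000 into a $5,000 phase-out range, leaving 1,000/5,000 of the credit: $2,910 × 1,000/5,000 = $582.
Disability Support Credit: income exceeds $227,700 by $5,200, which is 21 full-or-partial $250 increments; reduction = 21 × $90 = $1,890, leaving $1,575.
Dependent Care Credit: $232,900 is below the $235,000 cutoff, so the full $4,800 applies.
Total: $582 + $1,575 + $4,800 = $6,957.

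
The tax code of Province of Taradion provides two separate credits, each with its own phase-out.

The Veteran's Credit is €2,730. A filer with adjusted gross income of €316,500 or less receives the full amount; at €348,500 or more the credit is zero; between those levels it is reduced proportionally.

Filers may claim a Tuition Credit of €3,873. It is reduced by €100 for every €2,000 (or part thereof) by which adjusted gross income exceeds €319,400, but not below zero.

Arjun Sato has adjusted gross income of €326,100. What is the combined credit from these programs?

€5,384

Veteran's Credit: €326,100 is €9,600 into a €32,000 phase-out range, leaving 22,400/32,000 of the credit: €2,730 × 22,400/32,000 = €1,911.
Tuition Credit: income exceeds €319,400 by €6,700, which is 4 full-or-partial €2,000 increments; reduction = 4 × €100 = €400, leaving €3,473.
Total: €1,911 + €3,473 = €5,384.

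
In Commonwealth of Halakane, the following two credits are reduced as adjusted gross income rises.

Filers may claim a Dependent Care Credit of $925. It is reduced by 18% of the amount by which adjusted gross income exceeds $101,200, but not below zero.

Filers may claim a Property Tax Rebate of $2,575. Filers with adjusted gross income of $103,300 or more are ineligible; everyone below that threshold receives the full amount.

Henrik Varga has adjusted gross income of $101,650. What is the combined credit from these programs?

Dependent Care Credit: 18% of the $450 excess over $101,200 is $81; credit = $925 − $81 = $844.
Property Tax Rebate: $101,650 is below the $103,300 cutoff, so the full $2,575 applies.
Total: $844 + $2,575 = $3,419.

$3,419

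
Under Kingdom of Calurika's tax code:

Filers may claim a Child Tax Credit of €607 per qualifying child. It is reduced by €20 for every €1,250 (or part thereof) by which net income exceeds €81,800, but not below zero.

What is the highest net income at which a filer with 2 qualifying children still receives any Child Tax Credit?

€156,800

Full credit = 2 × €607 = €1,214.
After 60 increments the reduction is 60 × €20 = €1,200, leaving €14; one more increment wipes it out. Increment 60 ends at excess 60 × €1,250 = €75,000, so the highest qualifying income is €81,800 + €75,000 = €156,800.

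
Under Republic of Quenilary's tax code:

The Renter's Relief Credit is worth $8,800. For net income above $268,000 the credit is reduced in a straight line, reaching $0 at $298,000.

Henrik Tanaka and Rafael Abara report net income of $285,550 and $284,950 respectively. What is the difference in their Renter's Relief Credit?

Henrik ($285,550): Renter's Relief Credit: $285,550 is $17,550 into a $30,000 phase-out range, leaving 12,450/30,000 of the credit: $8,800 × 12,450/30,000 = $3,652.
Rafael ($284,950): Renter's Relief Credit: $284,950 is $16,950 into a $30,000 phase-out range, leaving 13,050/30,000 of the credit: $8,800 × 13,050/30,000 = $3,828.
Difference: |$3,652 − $3,828| = $176.

$176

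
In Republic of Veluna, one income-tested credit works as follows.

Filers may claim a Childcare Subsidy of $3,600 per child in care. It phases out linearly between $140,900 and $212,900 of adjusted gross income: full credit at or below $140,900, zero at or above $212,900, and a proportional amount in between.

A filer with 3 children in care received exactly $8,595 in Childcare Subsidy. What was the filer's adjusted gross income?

Full credit = 3 × $3,600 = $10,800.
$8,595 is 8,595/10,800 of the full $10,800, so 2,205/10,800 of the $72,000 range has been used: income = $140,900 + $72,000 × 2,205/10,800 = $155,600.

$155,600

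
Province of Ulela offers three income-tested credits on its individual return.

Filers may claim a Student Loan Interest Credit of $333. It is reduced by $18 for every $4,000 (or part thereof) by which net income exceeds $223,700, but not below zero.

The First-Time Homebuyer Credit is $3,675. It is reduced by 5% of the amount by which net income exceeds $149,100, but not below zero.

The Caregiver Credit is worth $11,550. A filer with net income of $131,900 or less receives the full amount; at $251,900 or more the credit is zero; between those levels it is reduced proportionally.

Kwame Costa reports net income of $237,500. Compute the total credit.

$1,647

Student Loan Interest Credit: income exceeds $223,700 by $13,800, which is 4 full-or-partial $4,000 increments; reduction = 4 × $18 = $72, leaving $261.
First-Time Homebuyer Credit: 5% of the $88,400 excess over $149,100 is $4,420 ≥ base, so the credit is $0.
Caregiver Credit: $237,500 is $105,600 into a $120,000 phase-out range, leaving 14,400/120,000 of the credit: $11,550 × 14,400/120,000 = $1,386.
Total: $261 + $0 + $1,386 = $1,647.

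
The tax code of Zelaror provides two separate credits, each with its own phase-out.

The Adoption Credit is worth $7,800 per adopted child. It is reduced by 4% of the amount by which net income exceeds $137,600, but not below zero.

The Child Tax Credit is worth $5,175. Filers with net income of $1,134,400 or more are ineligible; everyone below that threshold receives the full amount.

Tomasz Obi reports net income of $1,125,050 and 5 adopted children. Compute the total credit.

$5,175

Adoption Credit: base = 5 × $7,800 = $39,000. 4% of the $987,450 excess over $137,600 is $39,498 ≥ base, so the credit is $0.
Child Tax Credit: $1,125,050 is below the $1,134,400 cutoff, so the full $5,175 applies.
Total: $0 + $5,175 = $5,175.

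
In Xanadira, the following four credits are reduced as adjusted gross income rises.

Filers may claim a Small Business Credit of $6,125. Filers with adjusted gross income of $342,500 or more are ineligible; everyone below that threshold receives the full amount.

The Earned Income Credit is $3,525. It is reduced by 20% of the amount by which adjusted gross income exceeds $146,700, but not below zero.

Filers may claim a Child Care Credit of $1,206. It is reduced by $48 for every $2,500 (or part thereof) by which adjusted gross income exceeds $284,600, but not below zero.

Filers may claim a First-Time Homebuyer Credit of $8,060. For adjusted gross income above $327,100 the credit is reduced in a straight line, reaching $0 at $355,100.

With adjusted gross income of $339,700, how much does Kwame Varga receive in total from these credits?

$10,660

Small Business Credit: $339,700 is below the $342,500 cutoff, so the full $6,125 applies.
Earned Income Credit: 20% of the $193,000 excess over $146,700 is $38,600 ≥ base, so the credit is $0.
Child Care Credit: income exceeds $284,600 by $55,100, which is 23 full-or-partial $2,500 increments; reduction = 23 × $48 = $1,104, leaving $102.
First-Time Homebuyer Credit: $339,700 is $12,600 into a $28,000 phase-out range, leaving 15,400/28,000 of the credit: $8,060 × 15,400/28,000 = $4,433.
Total: $6,125 + $0 + $102 + $4,433 = $10,660.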